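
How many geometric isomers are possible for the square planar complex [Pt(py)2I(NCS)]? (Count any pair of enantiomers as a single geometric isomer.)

2

A square has two trans pairs of vertices; adjacent vertices are cis.
There are 2 geometric isomers: py cis; py trans.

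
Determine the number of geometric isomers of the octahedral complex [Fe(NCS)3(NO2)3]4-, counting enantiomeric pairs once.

Working through the distinct placements yields 2 geometric isomers: NCS mer; NCS fac.

2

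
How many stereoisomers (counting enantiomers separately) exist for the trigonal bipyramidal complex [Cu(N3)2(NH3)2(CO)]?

Placing the ligands in turn and identifying arrangements related by rotation or reflection leaves 5 distinct geometric isomers.
One of these lacks any improper symmetry element and so occurs as an enantiomeric pair, giving 5 + 1 = 6 stereoisomers in total.

6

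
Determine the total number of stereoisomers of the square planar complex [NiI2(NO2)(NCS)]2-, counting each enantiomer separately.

2

A square has two trans pairs of vertices; adjacent vertices are cis.
Systematic placement gives 2 geometric isomers: I cis; I trans.
Each arrangement has an internal mirror plane or centre of symmetry, so none is chiral.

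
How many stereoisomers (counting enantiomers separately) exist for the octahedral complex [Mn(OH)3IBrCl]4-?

5

Systematic placement gives 4 geometric isomers: OH mer (3 arrangements); OH fac (chiral).
One of these lacks any improper symmetry element and so occurs as an enantiomeric pair, giving 4 + 1 = 5 stereoisomers in total.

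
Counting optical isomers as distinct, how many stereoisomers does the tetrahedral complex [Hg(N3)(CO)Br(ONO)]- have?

Only one geometric arrangement is possible; it has no improper symmetry element, so it exists as a pair of enantiomers (2 stereoisomers).

2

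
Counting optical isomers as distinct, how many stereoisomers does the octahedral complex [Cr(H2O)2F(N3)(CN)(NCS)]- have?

15

An octahedron has six vertices in three trans pairs; every non-trans pair is cis.
Systematic enumeration (placing each ligand type in turn and discarding arrangements equivalent by rotation or reflection) gives 9 geometric isomers.
Of these, 6 lack any improper symmetry element and so occur as enantiomeric pairs, giving 9 + 6 = 15 stereoisomers in total.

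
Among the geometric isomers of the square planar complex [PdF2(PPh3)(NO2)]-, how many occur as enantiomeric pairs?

0

There are 2 geometric isomers: F cis; F trans.
Each arrangement has an internal mirror plane or centre of symmetry, so none is chiral.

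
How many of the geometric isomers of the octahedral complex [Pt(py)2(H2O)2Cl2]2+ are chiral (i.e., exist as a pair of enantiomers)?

Systematic placement gives 5 geometric isomers: py trans, H2O trans, Cl trans; py cis, H2O cis, Cl trans; py trans, H2O cis, Cl cis; py cis, H2O cis, Cl cis (chiral); py cis, H2O trans, Cl cis.
One of these lacks any improper symmetry element and so occurs as an enantiomeric pair, giving 5 + 1 = 6 stereoisomers in total.

1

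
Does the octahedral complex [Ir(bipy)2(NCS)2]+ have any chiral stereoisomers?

yes

In an octahedral complex each vertex has one trans partner and four cis neighbours.
Each bipy is bidentate and must span two cis positions.
Systematic placement gives 2 geometric isomers: NCS trans; NCS cis (chiral).
One of these lacks any improper symmetry element and so occurs as an enantiomeric pair, giving 2 + 1 = 3 stereoisomers in total.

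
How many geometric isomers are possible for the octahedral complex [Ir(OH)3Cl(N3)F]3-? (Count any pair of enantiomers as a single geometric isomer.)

4

Systematic placement gives 4 geometric isomers: OH mer (3 arrangements); OH fac (chiral).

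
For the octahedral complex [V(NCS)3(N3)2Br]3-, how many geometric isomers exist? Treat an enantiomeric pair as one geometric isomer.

An octahedron has six vertices in three trans pairs; every non-trans pair is cis.
There are 3 geometric isomers: NCS mer, N3 cis; NCS mer, N3 trans; NCS fac, N3 cis.

3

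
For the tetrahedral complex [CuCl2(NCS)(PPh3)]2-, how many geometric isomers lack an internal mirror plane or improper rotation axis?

In a tetrahedral complex all four positions are equivalent and every pair of ligands is adjacent — there is no cis/trans distinction.
Only one geometric arrangement is possible.

0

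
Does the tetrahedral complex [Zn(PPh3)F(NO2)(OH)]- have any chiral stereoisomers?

yes

In a tetrahedral complex all four positions are equivalent and every pair of ligands is adjacent — there is no cis/trans distinction.
Only one geometric arrangement is possible; it has no improper symmetry element, so it exists as a pair of enantiomers (2 stereoisomers).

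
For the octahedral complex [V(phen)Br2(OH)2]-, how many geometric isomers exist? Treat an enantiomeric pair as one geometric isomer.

In an octahedral complex each vertex has one trans partner and four cis neighbours.
Each phen is bidentate and must span two cis positions.
The distinct arrangements are (3 in all): Br trans, OH cis; Br cis, OH cis (chiral); Br cis, OH trans.

3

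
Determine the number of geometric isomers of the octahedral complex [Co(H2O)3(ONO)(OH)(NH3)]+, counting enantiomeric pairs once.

4

The six octahedral sites form three mutually perpendicular trans pairs.
The distinct arrangements are (4 in all): H2O mer (3 arrangements); H2O fac (chiral).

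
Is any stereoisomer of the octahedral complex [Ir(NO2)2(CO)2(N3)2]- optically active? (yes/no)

In an octahedral complex each vertex has one trans partner and four cis neighbours.
Working through the distinct placements yields 5 geometric isomers: NO2 trans, CO trans, N3 trans; NO2 cis, CO trans, N3 cis; NO2 trans, CO cis, N3 cis; NO2 cis, CO cis, N3 cis (chiral); NO2 cis, CO cis, N3 trans.
One of these lacks any improper symmetry element and so occurs as an enantiomeric pair, giving 5 + 1 = 6 stereoisomers in total.

yes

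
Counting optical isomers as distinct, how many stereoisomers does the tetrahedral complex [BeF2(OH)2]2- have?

1

All four vertices of a tetrahedron are equivalent and mutually adjacent, so cis/trans isomerism cannot arise.
Only one geometric arrangement is possible.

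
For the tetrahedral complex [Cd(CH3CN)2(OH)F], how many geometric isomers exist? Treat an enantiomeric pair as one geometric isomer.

1

In a tetrahedral complex all four positions are equivalent and every pair of ligands is adjacent — there is no cis/trans distinction.
Only one geometric arrangement is possible.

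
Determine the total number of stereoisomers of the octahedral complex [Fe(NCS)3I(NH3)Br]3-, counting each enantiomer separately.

The six octahedral sites form three mutually perpendicular trans pairs.
The distinct arrangements are (4 in all): NCS mer (3 arrangements); NCS fac (chiral).
One of these lacks any improper symmetry element and so occurs as an enantiomeric pair, giving 4 + 1 = 5 stereoisomers in total.

5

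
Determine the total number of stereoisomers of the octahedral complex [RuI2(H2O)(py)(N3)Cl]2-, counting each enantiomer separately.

In an octahedral complex each vertex has one trans partner and four cis neighbours.
Systematic enumeration (placing each ligand type in turn and discarding arrangements equivalent by rotation or reflection) gives 9 geometric isomers.
Of these, 6 lack any improper symmetry element and so occur as enantiomeric pairs, giving 9 + 6 = 15 stereoisomers in total.

15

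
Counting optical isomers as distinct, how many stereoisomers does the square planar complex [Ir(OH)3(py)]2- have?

1

Only one geometric arrangement is possible.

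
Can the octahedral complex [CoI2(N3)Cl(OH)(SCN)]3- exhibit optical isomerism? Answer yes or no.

An octahedron has six vertices in three trans pairs; every non-trans pair is cis.
Placing the ligands in turn and identifying arrangements related by rotation or reflection leaves 9 distinct geometric isomers.
Of these, 6 lack any improper symmetry element and so occur as enantiomeric pairs, giving 9 + 6 = 15 stereoisomers in total.

yes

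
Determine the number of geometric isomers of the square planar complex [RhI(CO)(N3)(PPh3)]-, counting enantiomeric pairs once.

3

In a square planar complex each vertex has one trans partner and two cis neighbours.
The distinct arrangements are (3 in all): (CO/N3 trans, I/PPh3 trans); (CO/PPh3 trans, I/N3 trans); (CO/I trans, N3/PPh3 trans).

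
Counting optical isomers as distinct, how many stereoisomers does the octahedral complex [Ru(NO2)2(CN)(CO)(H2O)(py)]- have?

Exhaustive case analysis gives 9 geometric isomers.
Of these, 6 lack any improper symmetry element and so occur as enantiomeric pairs, giving 9 + 6 = 15 stereoisomers in total.

15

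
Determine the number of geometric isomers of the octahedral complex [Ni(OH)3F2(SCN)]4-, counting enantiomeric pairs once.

3

Working through the distinct placements yields 3 geometric isomers: OH mer, F trans; OH fac, F cis; OH mer, F cis.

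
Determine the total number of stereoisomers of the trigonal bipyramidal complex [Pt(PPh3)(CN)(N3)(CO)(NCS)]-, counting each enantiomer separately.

Systematic enumeration (placing each ligand type in turn and discarding arrangements equivalent by rotation or reflection) gives 10 geometric isomers.
Of these, 10 lack any improper symmetry element and so occur as enantiomeric pairs, giving 10 + 10 = 20 stereoisomers in total.

20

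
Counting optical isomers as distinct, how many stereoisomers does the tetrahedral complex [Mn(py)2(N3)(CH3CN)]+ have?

All four vertices of a tetrahedron are equivalent and mutually adjacent, so cis/trans isomerism cannot arise.
Only one geometric arrangement is possible.

1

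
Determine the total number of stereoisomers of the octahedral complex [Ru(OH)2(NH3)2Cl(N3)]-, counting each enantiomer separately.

An octahedron has six vertices in three trans pairs; every non-trans pair is cis.
The distinct arrangements are (6 in all): OH trans, NH3 trans; OH cis, NH3 cis (3 arrangements, 2 chiral); OH trans, NH3 cis; OH cis, NH3 trans.
Of these, 2 lack any improper symmetry element and so occur as enantiomeric pairs, giving 6 + 2 = 8 stereoisomers in total.

8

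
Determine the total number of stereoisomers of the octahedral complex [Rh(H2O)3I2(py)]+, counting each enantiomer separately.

Systematic placement gives 3 geometric isomers: H2O mer, I cis; H2O mer, I trans; H2O fac, I cis.
Each arrangement has an internal mirror plane or centre of symmetry, so none is chiral.

3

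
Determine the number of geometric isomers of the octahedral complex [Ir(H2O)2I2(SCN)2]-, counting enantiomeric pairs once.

5

The six octahedral sites form three mutually perpendicular trans pairs.
There are 5 geometric isomers: H2O trans, I trans, SCN trans; H2O trans, I cis, SCN cis; H2O cis, I cis, SCN trans; H2O cis, I cis, SCN cis (chiral); H2O cis, I trans, SCN cis.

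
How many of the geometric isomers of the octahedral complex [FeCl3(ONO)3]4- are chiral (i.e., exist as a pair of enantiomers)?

0

The six octahedral sites form three mutually perpendicular trans pairs.
Working through the distinct placements yields 2 geometric isomers: Cl mer; Cl fac.
Each arrangement has an internal mirror plane or centre of symmetry, so none is chiral.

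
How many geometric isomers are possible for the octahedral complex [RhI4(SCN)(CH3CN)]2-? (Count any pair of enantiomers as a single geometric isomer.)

The six octahedral sites form three mutually perpendicular trans pairs.
There are 2 geometric isomers: SCN and CH3CN mutually cis; SCN and CH3CN mutually trans.

2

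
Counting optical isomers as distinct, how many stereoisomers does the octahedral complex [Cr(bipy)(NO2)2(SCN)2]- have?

4

Each bipy is bidentate and must span two cis positions.
Working through the distinct placements yields 3 geometric isomers: NO2 trans, SCN cis; NO2 cis, SCN cis (chiral); NO2 cis, SCN trans.
One of these lacks any improper symmetry element and so occurs as an enantiomeric pair, giving 3 + 1 = 4 stereoisomers in total.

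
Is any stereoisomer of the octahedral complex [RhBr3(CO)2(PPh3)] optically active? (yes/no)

no

The six octahedral sites form three mutually perpendicular trans pairs.
The distinct arrangements are (3 in all): Br mer, CO cis; Br mer, CO trans; Br fac, CO cis.
Each arrangement has an internal mirror plane or centre of symmetry, so none is chiral.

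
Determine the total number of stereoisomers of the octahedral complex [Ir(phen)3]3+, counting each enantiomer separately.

2

Each phen is bidentate and must span two cis positions.
Only one geometric arrangement is possible; it has no improper symmetry element, so it exists as a pair of enantiomers (2 stereoisomers).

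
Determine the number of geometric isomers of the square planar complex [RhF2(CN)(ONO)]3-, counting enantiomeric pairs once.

In a square planar complex each vertex has one trans partner and two cis neighbours.
Systematic placement gives 2 geometric isomers: F cis; F trans.

2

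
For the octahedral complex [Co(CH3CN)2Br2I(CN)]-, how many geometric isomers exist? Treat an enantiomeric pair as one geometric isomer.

The six octahedral sites form three mutually perpendicular trans pairs.
There are 6 geometric isomers: CH3CN trans, Br trans; CH3CN cis, Br trans; CH3CN cis, Br cis (3 arrangements, 2 chiral); CH3CN trans, Br cis.

6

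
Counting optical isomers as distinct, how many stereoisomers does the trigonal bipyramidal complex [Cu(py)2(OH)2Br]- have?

6

In a trigonal bipyramid the two axial positions differ from the three equatorial ones.
Exhaustive case analysis gives 5 geometric isomers.
One of these lacks any improper symmetry element and so occurs as an enantiomeric pair, giving 5 + 1 = 6 stereoisomers in total.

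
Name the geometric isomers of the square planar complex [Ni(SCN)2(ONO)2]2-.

cis and trans

In a square planar complex each vertex has one trans partner and two cis neighbours.
The distinct arrangements are (2 in all): SCN cis; SCN trans.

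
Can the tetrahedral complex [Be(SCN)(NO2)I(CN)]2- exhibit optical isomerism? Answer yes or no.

All four vertices of a tetrahedron are equivalent and mutually adjacent, so cis/trans isomerism cannot arise.
Only one geometric arrangement is possible; it has no improper symmetry element, so it exists as a pair of enantiomers (2 stereoisomers).

yes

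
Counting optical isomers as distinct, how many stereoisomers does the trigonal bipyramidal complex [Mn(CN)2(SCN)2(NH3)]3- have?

A trigonal bipyramid has two axial and three equatorial sites, which are chemically inequivalent.
Systematic enumeration (placing each ligand type in turn and discarding arrangements equivalent by rotation or reflection) gives 5 geometric isomers.
One of these lacks any improper symmetry element and so occurs as an enantiomeric pair, giving 5 + 1 = 6 stereoisomers in total.

6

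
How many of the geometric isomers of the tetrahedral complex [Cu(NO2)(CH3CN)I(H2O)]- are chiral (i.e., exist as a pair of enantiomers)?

1

Only one geometric arrangement is possible; it has no improper symmetry element, so it exists as a pair of enantiomers (2 stereoisomers).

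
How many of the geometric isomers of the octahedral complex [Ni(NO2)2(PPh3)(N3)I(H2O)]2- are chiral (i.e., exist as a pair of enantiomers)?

In an octahedral complex each vertex has one trans partner and four cis neighbours.
Exhaustive case analysis gives 9 geometric isomers.
Of these, 6 lack any improper symmetry element and so occur as enantiomeric pairs, giving 9 + 6 = 15 stereoisomers in total.

6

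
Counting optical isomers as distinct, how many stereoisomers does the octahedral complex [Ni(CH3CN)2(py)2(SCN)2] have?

6

The six octahedral sites form three mutually perpendicular trans pairs.
Working through the distinct placements yields 5 geometric isomers: CH3CN trans, py trans, SCN trans; CH3CN trans, py cis, SCN cis; CH3CN cis, py trans, SCN cis; CH3CN cis, py cis, SCN cis (chiral); CH3CN cis, py cis, SCN trans.
One of these lacks any improper symmetry element and so occurs as an enantiomeric pair, giving 5 + 1 = 6 stereoisomers in total.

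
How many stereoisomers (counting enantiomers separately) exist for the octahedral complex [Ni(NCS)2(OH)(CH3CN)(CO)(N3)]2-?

15

The six octahedral sites form three mutually perpendicular trans pairs.
Systematic enumeration (placing each ligand type in turn and discarding arrangements equivalent by rotation or reflection) gives 9 geometric isomers.
Of these, 6 lack any improper symmetry element and so occur as enantiomeric pairs, giving 9 + 6 = 15 stereoisomers in total.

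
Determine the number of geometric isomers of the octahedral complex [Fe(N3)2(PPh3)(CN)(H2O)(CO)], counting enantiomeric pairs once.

9

In an octahedral complex each vertex has one trans partner and four cis neighbours.
Placing the ligands in turn and identifying arrangements related by rotation or reflection leaves 9 distinct geometric isomers.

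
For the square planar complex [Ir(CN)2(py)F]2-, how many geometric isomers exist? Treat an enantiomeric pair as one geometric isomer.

2

In a square planar complex each vertex has one trans partner and two cis neighbours.
There are 2 geometric isomers: CN cis; CN trans.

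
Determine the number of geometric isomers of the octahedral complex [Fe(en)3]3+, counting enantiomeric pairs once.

Each en is bidentate and must span two cis positions.
Only one geometric arrangement is possible; it has no improper symmetry element, so it exists as a pair of enantiomers (2 stereoisomers).

1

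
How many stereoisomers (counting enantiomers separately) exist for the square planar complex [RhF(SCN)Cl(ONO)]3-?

3

In a square planar complex each vertex has one trans partner and two cis neighbours.
There are 3 geometric isomers: (Cl/ONO trans, F/SCN trans); (Cl/SCN trans, F/ONO trans); (Cl/F trans, ONO/SCN trans).
Each arrangement has an internal mirror plane or centre of symmetry, so none is chiral.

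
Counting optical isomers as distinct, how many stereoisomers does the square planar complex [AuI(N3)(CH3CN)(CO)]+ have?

There are 3 geometric isomers: (CH3CN/I trans, CO/N3 trans); (CH3CN/N3 trans, CO/I trans); (CH3CN/CO trans, I/N3 trans).
Each arrangement has an internal mirror plane or centre of symmetry, so none is chiral.

3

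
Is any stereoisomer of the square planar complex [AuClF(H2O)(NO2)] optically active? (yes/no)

no

A square has two trans pairs of vertices; adjacent vertices are cis.
Systematic placement gives 3 geometric isomers: (Cl/H2O trans, F/NO2 trans); (Cl/NO2 trans, F/H2O trans); (Cl/F trans, H2O/NO2 trans).
Each arrangement has an internal mirror plane or centre of symmetry, so none is chiral.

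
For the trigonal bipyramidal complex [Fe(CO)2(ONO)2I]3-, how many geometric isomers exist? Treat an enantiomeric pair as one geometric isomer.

A trigonal bipyramid has two axial and three equatorial sites, which are chemically inequivalent.
Exhaustive case analysis gives 5 geometric isomers.

5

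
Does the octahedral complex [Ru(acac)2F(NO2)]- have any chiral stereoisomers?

yes

Each acac is bidentate and must span two cis positions.
The distinct arrangements are (2 in all): F and NO2 mutually trans; F and NO2 mutually cis (chiral).
One of these lacks any improper symmetry element and so occurs as an enantiomeric pair, giving 2 + 1 = 3 stereoisomers in total.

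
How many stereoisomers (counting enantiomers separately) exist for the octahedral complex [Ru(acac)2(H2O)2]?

In an octahedral complex each vertex has one trans partner and four cis neighbours.
Each acac is bidentate and must span two cis positions.
Systematic placement gives 2 geometric isomers: H2O trans; H2O cis (chiral).
One of these lacks any improper symmetry element and so occurs as an enantiomeric pair, giving 2 + 1 = 3 stereoisomers in total.

3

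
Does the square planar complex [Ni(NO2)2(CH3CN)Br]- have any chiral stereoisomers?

There are 2 geometric isomers: NO2 cis; NO2 trans.
Each arrangement has an internal mirror plane or centre of symmetry, so none is chiral.

no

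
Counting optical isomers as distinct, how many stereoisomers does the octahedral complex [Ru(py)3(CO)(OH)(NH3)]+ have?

5

The distinct arrangements are (4 in all): py mer (3 arrangements); py fac (chiral).
One of these lacks any improper symmetry element and so occurs as an enantiomeric pair, giving 4 + 1 = 5 stereoisomers in total.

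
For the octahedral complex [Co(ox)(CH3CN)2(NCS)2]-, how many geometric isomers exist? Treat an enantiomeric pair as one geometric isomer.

3

An octahedron has six vertices in three trans pairs; every non-trans pair is cis.
Each ox is bidentate and must span two cis positions.
There are 3 geometric isomers: CH3CN trans, NCS cis; CH3CN cis, NCS cis (chiral); CH3CN cis, NCS trans.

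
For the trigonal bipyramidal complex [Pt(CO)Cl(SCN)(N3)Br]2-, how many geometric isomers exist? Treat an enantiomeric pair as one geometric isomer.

In a trigonal bipyramid the two axial positions differ from the three equatorial ones.
Systematic enumeration (placing each ligand type in turn and discarding arrangements equivalent by rotation or reflection) gives 10 geometric isomers.

10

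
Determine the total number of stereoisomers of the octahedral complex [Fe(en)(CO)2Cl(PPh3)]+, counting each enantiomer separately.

Each en is bidentate and must span two cis positions.
There are 4 geometric isomers: CO trans; CO cis (3 arrangements, 2 chiral).
Of these, 2 lack any improper symmetry element and so occur as enantiomeric pairs, giving 4 + 2 = 6 stereoisomers in total.

6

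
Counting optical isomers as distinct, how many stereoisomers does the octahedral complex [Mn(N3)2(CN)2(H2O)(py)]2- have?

8

The six octahedral sites form three mutually perpendicular trans pairs.
The distinct arrangements are (6 in all): N3 cis, CN trans; N3 trans, CN trans; N3 cis, CN cis (3 arrangements, 2 chiral); N3 trans, CN cis.
Of these, 2 lack any improper symmetry element and so occur as enantiomeric pairs, giving 6 + 2 = 8 stereoisomers in total.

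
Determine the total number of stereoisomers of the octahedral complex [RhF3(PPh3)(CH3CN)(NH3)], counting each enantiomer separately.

An octahedron has six vertices in three trans pairs; every non-trans pair is cis.
There are 4 geometric isomers: F mer (3 arrangements); F fac (chiral).
One of these lacks any improper symmetry element and so occurs as an enantiomeric pair, giving 4 + 1 = 5 stereoisomers in total.

5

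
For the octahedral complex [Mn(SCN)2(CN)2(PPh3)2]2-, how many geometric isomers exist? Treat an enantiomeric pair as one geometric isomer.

5

In an octahedral complex each vertex has one trans partner and four cis neighbours.
Systematic placement gives 5 geometric isomers: SCN trans, CN trans, PPh3 trans; SCN cis, CN trans, PPh3 cis; SCN trans, CN cis, PPh3 cis; SCN cis, CN cis, PPh3 cis (chiral); SCN cis, CN cis, PPh3 trans.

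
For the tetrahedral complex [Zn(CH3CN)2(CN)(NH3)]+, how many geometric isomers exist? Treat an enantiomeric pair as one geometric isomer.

In a tetrahedral complex all four positions are equivalent and every pair of ligands is adjacent — there is no cis/trans distinction.
Only one geometric arrangement is possible.

1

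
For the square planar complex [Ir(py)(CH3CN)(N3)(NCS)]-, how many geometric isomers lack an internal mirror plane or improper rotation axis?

A square has two trans pairs of vertices; adjacent vertices are cis.
There are 3 geometric isomers: (CH3CN/NCS trans, N3/py trans); (CH3CN/py trans, N3/NCS trans); (CH3CN/N3 trans, NCS/py trans).
Each arrangement has an internal mirror plane or centre of symmetry, so none is chiral.

0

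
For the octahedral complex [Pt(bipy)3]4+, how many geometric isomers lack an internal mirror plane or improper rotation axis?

In an octahedral complex each vertex has one trans partner and four cis neighbours.
Each bipy is bidentate and must span two cis positions.
Only one geometric arrangement is possible; it has no improper symmetry element, so it exists as a pair of enantiomers (2 stereoisomers).

1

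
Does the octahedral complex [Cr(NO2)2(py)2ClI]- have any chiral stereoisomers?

An octahedron has six vertices in three trans pairs; every non-trans pair is cis.
The distinct arrangements are (6 in all): NO2 trans, py trans; NO2 cis, py cis (3 arrangements, 2 chiral); NO2 cis, py trans; NO2 trans, py cis.
Of these, 2 lack any improper symmetry element and so occur as enantiomeric pairs, giving 6 + 2 = 8 stereoisomers in total.

yes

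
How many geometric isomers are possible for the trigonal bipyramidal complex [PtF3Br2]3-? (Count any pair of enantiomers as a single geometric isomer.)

Working through the distinct placements yields 3 geometric isomers: Br both axial; Br one axial, one equatorial; Br both equatorial.

3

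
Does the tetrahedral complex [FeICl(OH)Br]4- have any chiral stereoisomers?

All four vertices of a tetrahedron are equivalent and mutually adjacent, so cis/trans isomerism cannot arise.
Only one geometric arrangement is possible; it has no improper symmetry element, so it exists as a pair of enantiomers (2 stereoisomers).

yes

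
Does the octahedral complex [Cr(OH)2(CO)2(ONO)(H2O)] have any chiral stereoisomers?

In an octahedral complex each vertex has one trans partner and four cis neighbours.
Working through the distinct placements yields 6 geometric isomers: OH cis, CO trans; OH trans, CO trans; OH cis, CO cis (3 arrangements, 2 chiral); OH trans, CO cis.
Of these, 2 lack any improper symmetry element and so occur as enantiomeric pairs, giving 6 + 2 = 8 stereoisomers in total.

yes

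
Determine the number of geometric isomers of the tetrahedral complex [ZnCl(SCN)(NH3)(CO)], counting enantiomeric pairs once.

1

In a tetrahedral complex all four positions are equivalent and every pair of ligands is adjacent — there is no cis/trans distinction.
Only one geometric arrangement is possible; it has no improper symmetry element, so it exists as a pair of enantiomers (2 stereoisomers).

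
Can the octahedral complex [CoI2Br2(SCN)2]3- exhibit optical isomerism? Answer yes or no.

An octahedron has six vertices in three trans pairs; every non-trans pair is cis.
The distinct arrangements are (5 in all): I trans, Br trans, SCN trans; I cis, Br trans, SCN cis; I cis, Br cis, SCN trans; I cis, Br cis, SCN cis (chiral); I trans, Br cis, SCN cis.
One of these lacks any improper symmetry element and so occurs as an enantiomeric pair, giving 5 + 1 = 6 stereoisomers in total.

yes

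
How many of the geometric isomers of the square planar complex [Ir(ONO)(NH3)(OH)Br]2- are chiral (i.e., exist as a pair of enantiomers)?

0

In a square planar complex each vertex has one trans partner and two cis neighbours.
Working through the distinct placements yields 3 geometric isomers: (Br/OH trans, NH3/ONO trans); (Br/ONO trans, NH3/OH trans); (Br/NH3 trans, OH/ONO trans).
Each arrangement has an internal mirror plane or centre of symmetry, so none is chiral.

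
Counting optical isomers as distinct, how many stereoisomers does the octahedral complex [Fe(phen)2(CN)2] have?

In an octahedral complex each vertex has one trans partner and four cis neighbours.
Each phen is bidentate and must span two cis positions.
The distinct arrangements are (2 in all): CN trans; CN cis (chiral).
One of these lacks any improper symmetry element and so occurs as an enantiomeric pair, giving 2 + 1 = 3 stereoisomers in total.

3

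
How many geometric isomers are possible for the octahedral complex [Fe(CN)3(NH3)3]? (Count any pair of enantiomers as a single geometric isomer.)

Working through the distinct placements yields 2 geometric isomers: CN mer; CN fac.

2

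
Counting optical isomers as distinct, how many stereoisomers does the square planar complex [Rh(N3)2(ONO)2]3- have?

2

In a square planar complex each vertex has one trans partner and two cis neighbours.
Systematic placement gives 2 geometric isomers: N3 cis; N3 trans.
Each arrangement has an internal mirror plane or centre of symmetry, so none is chiral.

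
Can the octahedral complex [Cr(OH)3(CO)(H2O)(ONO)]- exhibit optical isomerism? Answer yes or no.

There are 4 geometric isomers: OH mer (3 arrangements); OH fac (chiral).
One of these lacks any improper symmetry element and so occurs as an enantiomeric pair, giving 4 + 1 = 5 stereoisomers in total.

yes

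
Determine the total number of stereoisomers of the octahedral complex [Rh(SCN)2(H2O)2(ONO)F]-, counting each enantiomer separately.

8

The six octahedral sites form three mutually perpendicular trans pairs.
There are 6 geometric isomers: SCN trans, H2O cis; SCN cis, H2O cis (3 arrangements, 2 chiral); SCN trans, H2O trans; SCN cis, H2O trans.
Of these, 2 lack any improper symmetry element and so occur as enantiomeric pairs, giving 6 + 2 = 8 stereoisomers in total.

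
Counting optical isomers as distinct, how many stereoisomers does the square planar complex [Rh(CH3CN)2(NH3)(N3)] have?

2

In a square planar complex each vertex has one trans partner and two cis neighbours.
Working through the distinct placements yields 2 geometric isomers: CH3CN cis; CH3CN trans.
Each arrangement has an internal mirror plane or centre of symmetry, so none is chiral.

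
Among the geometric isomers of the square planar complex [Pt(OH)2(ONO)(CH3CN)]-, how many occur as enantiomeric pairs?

The distinct arrangements are (2 in all): OH cis; OH trans.
Each arrangement has an internal mirror plane or centre of symmetry, so none is chiral.

0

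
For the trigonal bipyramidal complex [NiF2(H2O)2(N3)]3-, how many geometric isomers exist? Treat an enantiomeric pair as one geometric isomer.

5

A trigonal bipyramid has two axial and three equatorial sites, which are chemically inequivalent.
Systematic enumeration (placing each ligand type in turn and discarding arrangements equivalent by rotation or reflection) gives 5 geometric isomers.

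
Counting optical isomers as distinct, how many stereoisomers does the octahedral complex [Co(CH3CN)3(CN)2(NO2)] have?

3

In an octahedral complex each vertex has one trans partner and four cis neighbours.
There are 3 geometric isomers: CH3CN mer, CN cis; CH3CN mer, CN trans; CH3CN fac, CN cis.
Each arrangement has an internal mirror plane or centre of symmetry, so none is chiral.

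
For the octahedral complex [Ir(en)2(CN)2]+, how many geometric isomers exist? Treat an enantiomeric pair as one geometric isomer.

2

Each en is bidentate and must span two cis positions.
Working through the distinct placements yields 2 geometric isomers: CN trans; CN cis (chiral).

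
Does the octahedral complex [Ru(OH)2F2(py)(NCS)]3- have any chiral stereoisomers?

yes

The distinct arrangements are (6 in all): OH cis, F trans; OH trans, F trans; OH cis, F cis (3 arrangements, 2 chiral); OH trans, F cis.
Of these, 2 lack any improper symmetry element and so occur as enantiomeric pairs, giving 6 + 2 = 8 stereoisomers in total.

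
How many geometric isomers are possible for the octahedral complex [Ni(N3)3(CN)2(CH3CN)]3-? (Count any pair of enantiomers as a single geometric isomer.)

3

An octahedron has six vertices in three trans pairs; every non-trans pair is cis.
Systematic placement gives 3 geometric isomers: N3 mer, CN cis; N3 mer, CN trans; N3 fac, CN cis.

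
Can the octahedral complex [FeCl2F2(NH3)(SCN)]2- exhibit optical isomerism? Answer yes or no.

yes

In an octahedral complex each vertex has one trans partner and four cis neighbours.
The distinct arrangements are (6 in all): Cl trans, F trans; Cl trans, F cis; Cl cis, F cis (3 arrangements, 2 chiral); Cl cis, F trans.
Of these, 2 lack any improper symmetry element and so occur as enantiomeric pairs, giving 6 + 2 = 8 stereoisomers in total.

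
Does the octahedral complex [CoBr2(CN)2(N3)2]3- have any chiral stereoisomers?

In an octahedral complex each vertex has one trans partner and four cis neighbours.
Working through the distinct placements yields 5 geometric isomers: Br trans, CN trans, N3 trans; Br trans, CN cis, N3 cis; Br cis, CN cis, N3 trans; Br cis, CN cis, N3 cis (chiral); Br cis, CN trans, N3 cis.
One of these lacks any improper symmetry element and so occurs as an enantiomeric pair, giving 5 + 1 = 6 stereoisomers in total.

yes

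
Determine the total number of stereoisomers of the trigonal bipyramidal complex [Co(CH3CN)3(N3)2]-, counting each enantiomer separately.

3

In a trigonal bipyramid the two axial positions differ from the three equatorial ones.
There are 3 geometric isomers: N3 both equatorial; N3 one axial, one equatorial; N3 both axial.
Each arrangement has an internal mirror plane or centre of symmetry, so none is chiral.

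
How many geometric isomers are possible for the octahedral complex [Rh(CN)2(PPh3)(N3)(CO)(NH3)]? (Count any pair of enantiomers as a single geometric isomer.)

An octahedron has six vertices in three trans pairs; every non-trans pair is cis.
Systematic enumeration (placing each ligand type in turn and discarding arrangements equivalent by rotation or reflection) gives 9 geometric isomers.

9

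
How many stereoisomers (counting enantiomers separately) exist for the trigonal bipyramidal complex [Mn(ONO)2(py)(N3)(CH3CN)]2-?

10

In a trigonal bipyramid the two axial positions differ from the three equatorial ones.
Exhaustive case analysis gives 7 geometric isomers.
Of these, 3 lack any improper symmetry element and so occur as enantiomeric pairs, giving 7 + 3 = 10 stereoisomers in total.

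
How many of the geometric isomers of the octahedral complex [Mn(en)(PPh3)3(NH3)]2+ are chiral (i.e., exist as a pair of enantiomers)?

The six octahedral sites form three mutually perpendicular trans pairs.
Each en is bidentate and must span two cis positions.
The distinct arrangements are (2 in all): PPh3 fac; PPh3 mer.
Each arrangement has an internal mirror plane or centre of symmetry, so none is chiral.

0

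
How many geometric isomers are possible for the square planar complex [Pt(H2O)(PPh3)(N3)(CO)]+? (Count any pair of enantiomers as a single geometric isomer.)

In a square planar complex each vertex has one trans partner and two cis neighbours.
Working through the distinct placements yields 3 geometric isomers: (CO/N3 trans, H2O/PPh3 trans); (CO/PPh3 trans, H2O/N3 trans); (CO/H2O trans, N3/PPh3 trans).

3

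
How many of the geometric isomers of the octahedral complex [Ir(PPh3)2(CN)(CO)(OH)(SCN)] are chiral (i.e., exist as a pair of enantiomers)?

6

In an octahedral complex each vertex has one trans partner and four cis neighbours.
Placing the ligands in turn and identifying arrangements related by rotation or reflection leaves 9 distinct geometric isomers.
Of these, 6 lack any improper symmetry element and so occur as enantiomeric pairs, giving 9 + 6 = 15 stereoisomers in total.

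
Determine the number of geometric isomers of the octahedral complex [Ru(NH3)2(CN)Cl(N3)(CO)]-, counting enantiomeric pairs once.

Systematic enumeration (placing each ligand type in turn and discarding arrangements equivalent by rotation or reflection) gives 9 geometric isomers.

9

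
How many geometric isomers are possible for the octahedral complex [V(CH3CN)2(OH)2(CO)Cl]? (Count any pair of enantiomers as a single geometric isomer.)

In an octahedral complex each vertex has one trans partner and four cis neighbours.
Systematic placement gives 6 geometric isomers: CH3CN trans, OH trans; CH3CN trans, OH cis; CH3CN cis, OH trans; CH3CN cis, OH cis (3 arrangements, 2 chiral).

6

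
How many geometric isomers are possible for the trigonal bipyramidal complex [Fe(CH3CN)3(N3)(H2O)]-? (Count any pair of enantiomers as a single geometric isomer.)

In a trigonal bipyramid the two axial positions differ from the three equatorial ones.
There are 4 geometric isomers: N3 equatorial, H2O equatorial; N3 equatorial, H2O axial; N3 axial, H2O equatorial; N3 axial, H2O axial.

4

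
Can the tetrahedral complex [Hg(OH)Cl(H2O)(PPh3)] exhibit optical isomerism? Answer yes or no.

yes

In a tetrahedral complex all four positions are equivalent and every pair of ligands is adjacent — there is no cis/trans distinction.
Only one geometric arrangement is possible; it has no improper symmetry element, so it exists as a pair of enantiomers (2 stereoisomers).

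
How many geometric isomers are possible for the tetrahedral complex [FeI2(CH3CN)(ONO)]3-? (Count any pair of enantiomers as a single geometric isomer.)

All four vertices of a tetrahedron are equivalent and mutually adjacent, so cis/trans isomerism cannot arise.
Only one geometric arrangement is possible.

1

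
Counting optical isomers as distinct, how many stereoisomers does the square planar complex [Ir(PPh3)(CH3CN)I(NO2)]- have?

A square has two trans pairs of vertices; adjacent vertices are cis.
Systematic placement gives 3 geometric isomers: (CH3CN/NO2 trans, I/PPh3 trans); (CH3CN/PPh3 trans, I/NO2 trans); (CH3CN/I trans, NO2/PPh3 trans).
Each arrangement has an internal mirror plane or centre of symmetry, so none is chiral.

3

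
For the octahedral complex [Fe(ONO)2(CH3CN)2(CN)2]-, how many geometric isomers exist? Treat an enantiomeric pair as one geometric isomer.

An octahedron has six vertices in three trans pairs; every non-trans pair is cis.
Systematic placement gives 5 geometric isomers: ONO trans, CH3CN trans, CN trans; ONO cis, CH3CN trans, CN cis; ONO trans, CH3CN cis, CN cis; ONO cis, CH3CN cis, CN cis (chiral); ONO cis, CH3CN cis, CN trans.

5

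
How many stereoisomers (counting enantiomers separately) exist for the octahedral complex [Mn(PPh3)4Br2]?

The six octahedral sites form three mutually perpendicular trans pairs.
Working through the distinct placements yields 2 geometric isomers: Br trans; Br cis.
Each arrangement has an internal mirror plane or centre of symmetry, so none is chiral.

2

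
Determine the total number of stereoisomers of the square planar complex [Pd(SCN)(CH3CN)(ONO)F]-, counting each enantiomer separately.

There are 3 geometric isomers: (CH3CN/ONO trans, F/SCN trans); (CH3CN/SCN trans, F/ONO trans); (CH3CN/F trans, ONO/SCN trans).
Each arrangement has an internal mirror plane or centre of symmetry, so none is chiral.

3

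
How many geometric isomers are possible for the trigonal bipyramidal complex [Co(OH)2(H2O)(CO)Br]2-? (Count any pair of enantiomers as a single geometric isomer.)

7

In a trigonal bipyramid the two axial positions differ from the three equatorial ones.
Placing the ligands in turn and identifying arrangements related by rotation or reflection leaves 7 distinct geometric isomers.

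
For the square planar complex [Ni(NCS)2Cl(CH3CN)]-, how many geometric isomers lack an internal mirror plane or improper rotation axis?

0

Working through the distinct placements yields 2 geometric isomers: NCS cis; NCS trans.
Each arrangement has an internal mirror plane or centre of symmetry, so none is chiral.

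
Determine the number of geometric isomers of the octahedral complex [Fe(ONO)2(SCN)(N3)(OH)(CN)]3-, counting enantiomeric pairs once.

The six octahedral sites form three mutually perpendicular trans pairs.
Systematic enumeration (placing each ligand type in turn and discarding arrangements equivalent by rotation or reflection) gives 9 geometric isomers.

9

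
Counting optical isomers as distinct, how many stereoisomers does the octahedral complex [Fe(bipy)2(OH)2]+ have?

3

Each bipy is bidentate and must span two cis positions.
Working through the distinct placements yields 2 geometric isomers: OH trans; OH cis (chiral).
One of these lacks any improper symmetry element and so occurs as an enantiomeric pair, giving 2 + 1 = 3 stereoisomers in total.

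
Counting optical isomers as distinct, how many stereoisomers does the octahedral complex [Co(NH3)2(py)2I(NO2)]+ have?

8

An octahedron has six vertices in three trans pairs; every non-trans pair is cis.
Systematic placement gives 6 geometric isomers: NH3 cis, py trans; NH3 cis, py cis (3 arrangements, 2 chiral); NH3 trans, py trans; NH3 trans, py cis.
Of these, 2 lack any improper symmetry element and so occur as enantiomeric pairs, giving 6 + 2 = 8 stereoisomers in total.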